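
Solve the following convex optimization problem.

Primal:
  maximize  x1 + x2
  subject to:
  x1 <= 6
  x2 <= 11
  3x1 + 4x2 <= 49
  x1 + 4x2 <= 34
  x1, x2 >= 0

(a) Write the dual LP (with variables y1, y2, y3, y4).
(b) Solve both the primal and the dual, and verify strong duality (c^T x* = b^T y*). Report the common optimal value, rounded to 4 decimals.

The standard primal-dual pair for 'max c^T x s.t. A x <= b, x >= 0' is:
  Dual:  min b^T y  s.t.  A^T y >= c,  y >= 0.

So the dual LP is:
  minimize  6y1 + 11y2 + 49y3 + 34y4
  subject to:
    y1 + 3y3 + y4 >= 1
    y2 + 4y3 + 4y4 >= 1
    y1, y2, y3, y4 >= 0

Solving the primal: x* = (6, 7).
  primal value c^T x* = 13.
Solving the dual: y* = (0.75, 0, 0, 0.25).
  dual value b^T y* = 13.
Strong duality: c^T x* = b^T y*. Confirmed.

13


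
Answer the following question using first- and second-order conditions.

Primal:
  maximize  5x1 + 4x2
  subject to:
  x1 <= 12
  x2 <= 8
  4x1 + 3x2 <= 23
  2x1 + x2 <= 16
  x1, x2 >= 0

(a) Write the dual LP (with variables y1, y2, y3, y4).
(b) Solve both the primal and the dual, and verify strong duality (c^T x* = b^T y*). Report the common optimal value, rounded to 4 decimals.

The standard primal-dual pair for 'max c^T x s.t. A x <= b, x >= 0' is:
  Dual:  min b^T y  s.t.  A^T y >= c,  y >= 0.

So the dual LP is:
  minimize  12y1 + 8y2 + 23y3 + 16y4
  subject to:
    y1 + 4y3 + 2y4 >= 5
    y2 + 3y3 + y4 >= 4
    y1, y2, y3, y4 >= 0

Solving the primal: x* = (0, 7.6667).
  primal value c^T x* = 30.6667.
Solving the dual: y* = (0, 0, 1.3333, 0).
  dual value b^T y* = 30.6667.
Strong duality: c^T x* = b^T y*. Confirmed.

30.6667


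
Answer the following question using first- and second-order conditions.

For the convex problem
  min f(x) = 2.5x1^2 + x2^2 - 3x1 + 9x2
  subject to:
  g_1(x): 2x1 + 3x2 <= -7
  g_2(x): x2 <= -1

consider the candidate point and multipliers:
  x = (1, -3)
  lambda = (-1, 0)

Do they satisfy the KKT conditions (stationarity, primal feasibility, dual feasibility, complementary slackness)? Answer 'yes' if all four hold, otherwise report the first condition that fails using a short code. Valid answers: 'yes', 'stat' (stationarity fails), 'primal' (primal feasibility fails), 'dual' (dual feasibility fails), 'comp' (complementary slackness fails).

Gradient of f: grad f(x) = Q x + c = (2, 3)
Constraint values g_i(x) = a_i^T x - b_i:
  g_1((1, -3)) = 0
  g_2((1, -3)) = -2
Stationarity residual: grad f(x) + sum_i lambda_i a_i = (0, 0)
  -> stationarity OK
Primal feasibility (all g_i <= 0): OK
Dual feasibility (all lambda_i >= 0): FAILS
Complementary slackness (lambda_i * g_i(x) = 0 for all i): OK

Verdict: the first failing condition is dual_feasibility -> dual.

dual


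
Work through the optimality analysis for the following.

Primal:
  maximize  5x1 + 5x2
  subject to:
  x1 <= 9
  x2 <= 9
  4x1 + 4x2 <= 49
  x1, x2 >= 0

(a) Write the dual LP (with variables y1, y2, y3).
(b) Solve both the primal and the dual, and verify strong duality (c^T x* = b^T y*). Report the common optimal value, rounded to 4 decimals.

The standard primal-dual pair for 'max c^T x s.t. A x <= b, x >= 0' is:
  Dual:  min b^T y  s.t.  A^T y >= c,  y >= 0.

So the dual LP is:
  minimize  9y1 + 9y2 + 49y3
  subject to:
    y1 + 4y3 >= 5
    y2 + 4y3 >= 5
    y1, y2, y3 >= 0

Solving the primal: x* = (3.25, 9).
  primal value c^T x* = 61.25.
Solving the dual: y* = (0, 0, 1.25).
  dual value b^T y* = 61.25.
Strong duality: c^T x* = b^T y*. Confirmed.

61.25


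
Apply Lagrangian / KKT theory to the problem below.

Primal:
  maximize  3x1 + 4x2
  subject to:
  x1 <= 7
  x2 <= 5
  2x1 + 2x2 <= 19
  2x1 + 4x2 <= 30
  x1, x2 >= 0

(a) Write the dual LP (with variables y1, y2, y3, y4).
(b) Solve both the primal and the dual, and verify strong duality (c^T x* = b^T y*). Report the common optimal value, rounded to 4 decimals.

The standard primal-dual pair for 'max c^T x s.t. A x <= b, x >= 0' is:
  Dual:  min b^T y  s.t.  A^T y >= c,  y >= 0.

So the dual LP is:
  minimize  7y1 + 5y2 + 19y3 + 30y4
  subject to:
    y1 + 2y3 + 2y4 >= 3
    y2 + 2y3 + 4y4 >= 4
    y1, y2, y3, y4 >= 0

Solving the primal: x* = (4.5, 5).
  primal value c^T x* = 33.5.
Solving the dual: y* = (0, 1, 1.5, 0).
  dual value b^T y* = 33.5.
Strong duality: c^T x* = b^T y*. Confirmed.

33.5


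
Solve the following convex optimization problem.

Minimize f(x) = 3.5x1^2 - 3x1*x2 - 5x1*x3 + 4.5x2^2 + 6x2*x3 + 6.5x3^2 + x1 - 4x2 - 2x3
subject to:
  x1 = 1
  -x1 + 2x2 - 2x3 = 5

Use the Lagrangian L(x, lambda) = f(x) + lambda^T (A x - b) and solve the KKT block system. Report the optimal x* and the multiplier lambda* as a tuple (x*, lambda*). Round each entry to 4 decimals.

Form the Lagrangian:
  L(x, lambda) = (1/2) x^T Q x + c^T x + lambda^T (A x - b)
Stationarity (grad_x L = 0): Q x + c + A^T lambda = 0.
Primal feasibility: A x = b.

This gives the KKT block system:
  [ Q   A^T ] [ x     ]   [-c ]
  [ A    0  ] [ lambda ] = [ b ]

Solving the linear system:
  x*      = (1, 2.0882, -0.9118)
  lambda* = (-9.4559, -3.1618)
  f(x*)   = 9.8676

x* = (1, 2.0882, -0.9118), lambda* = (-9.4559, -3.1618)


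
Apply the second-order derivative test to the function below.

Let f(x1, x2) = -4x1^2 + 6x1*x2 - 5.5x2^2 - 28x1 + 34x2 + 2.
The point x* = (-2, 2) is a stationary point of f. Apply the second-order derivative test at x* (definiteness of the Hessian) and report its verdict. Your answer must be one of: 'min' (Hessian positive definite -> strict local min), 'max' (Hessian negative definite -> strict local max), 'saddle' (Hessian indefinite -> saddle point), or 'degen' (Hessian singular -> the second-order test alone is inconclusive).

Compute the Hessian H = grad^2 f:
  H = [[-8, 6], [6, -11]]
Verify stationarity: grad f(x*) = H x* + g = (0, 0).
Eigenvalues of H: -15.6847, -3.3153.
Both eigenvalues < 0, so H is negative definite -> x* is a strict local max.

max


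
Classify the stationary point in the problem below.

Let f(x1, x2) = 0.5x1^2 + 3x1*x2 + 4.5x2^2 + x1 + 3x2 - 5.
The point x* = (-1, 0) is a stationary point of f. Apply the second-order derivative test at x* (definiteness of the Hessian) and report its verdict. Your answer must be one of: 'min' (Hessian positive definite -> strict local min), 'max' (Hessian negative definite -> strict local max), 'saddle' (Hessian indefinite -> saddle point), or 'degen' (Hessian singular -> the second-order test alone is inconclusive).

Compute the Hessian H = grad^2 f:
  H = [[1, 3], [3, 9]]
Verify stationarity: grad f(x*) = H x* + g = (0, 0).
Eigenvalues of H: 0, 10.
H has a zero eigenvalue (singular; positive semidefinite but not definite), so H is neither positive definite, negative definite, nor indefinite. The second-order test alone is inconclusive -> degen.
(Indeed, f is constant along the null direction of H through x*, so x* is not a strict local extremum.)

degen


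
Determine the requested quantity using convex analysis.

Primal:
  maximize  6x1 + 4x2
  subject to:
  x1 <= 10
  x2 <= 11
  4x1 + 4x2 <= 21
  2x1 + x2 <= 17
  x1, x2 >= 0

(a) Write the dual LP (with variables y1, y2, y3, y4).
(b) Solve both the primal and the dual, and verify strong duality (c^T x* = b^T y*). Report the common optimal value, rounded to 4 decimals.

The standard primal-dual pair for 'max c^T x s.t. A x <= b, x >= 0' is:
  Dual:  min b^T y  s.t.  A^T y >= c,  y >= 0.

So the dual LP is:
  minimize  10y1 + 11y2 + 21y3 + 17y4
  subject to:
    y1 + 4y3 + 2y4 >= 6
    y2 + 4y3 + y4 >= 4
    y1, y2, y3, y4 >= 0

Solving the primal: x* = (5.25, 0).
  primal value c^T x* = 31.5.
Solving the dual: y* = (0, 0, 1.5, 0).
  dual value b^T y* = 31.5.
Strong duality: c^T x* = b^T y*. Confirmed.

31.5


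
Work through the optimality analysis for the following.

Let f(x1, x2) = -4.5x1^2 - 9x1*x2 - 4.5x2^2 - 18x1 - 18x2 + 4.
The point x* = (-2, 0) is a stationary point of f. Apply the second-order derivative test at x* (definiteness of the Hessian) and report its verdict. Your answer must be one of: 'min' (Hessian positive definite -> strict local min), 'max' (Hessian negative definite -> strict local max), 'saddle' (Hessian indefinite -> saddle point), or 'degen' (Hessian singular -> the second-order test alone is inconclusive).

Compute the Hessian H = grad^2 f:
  H = [[-9, -9], [-9, -9]]
Verify stationarity: grad f(x*) = H x* + g = (0, 0).
Eigenvalues of H: -18, 0.
H has a zero eigenvalue (singular; negative semidefinite but not definite), so H is neither positive definite, negative definite, nor indefinite. The second-order test alone is inconclusive -> degen.
(Indeed, f is constant along the null direction of H through x*, so x* is not a strict local extremum.)

degen


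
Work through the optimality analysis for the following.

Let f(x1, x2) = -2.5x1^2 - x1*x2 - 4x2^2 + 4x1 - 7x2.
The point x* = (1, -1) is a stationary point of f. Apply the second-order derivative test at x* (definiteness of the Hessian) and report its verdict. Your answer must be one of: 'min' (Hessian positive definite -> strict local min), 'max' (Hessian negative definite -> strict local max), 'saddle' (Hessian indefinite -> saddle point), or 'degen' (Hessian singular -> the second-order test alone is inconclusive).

Compute the Hessian H = grad^2 f:
  H = [[-5, -1], [-1, -8]]
Verify stationarity: grad f(x*) = H x* + g = (0, 0).
Eigenvalues of H: -8.3028, -4.6972.
Both eigenvalues < 0, so H is negative definite -> x* is a strict local max.

max


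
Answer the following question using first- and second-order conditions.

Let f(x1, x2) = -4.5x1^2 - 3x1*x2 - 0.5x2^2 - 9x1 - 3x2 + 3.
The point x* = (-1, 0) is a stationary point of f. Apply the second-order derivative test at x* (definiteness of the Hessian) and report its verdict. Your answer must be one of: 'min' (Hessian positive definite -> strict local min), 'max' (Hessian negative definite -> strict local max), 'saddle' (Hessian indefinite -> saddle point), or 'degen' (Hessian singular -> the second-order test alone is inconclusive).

Compute the Hessian H = grad^2 f:
  H = [[-9, -3], [-3, -1]]
Verify stationarity: grad f(x*) = H x* + g = (0, 0).
Eigenvalues of H: -10, 0.
H has a zero eigenvalue (singular; negative semidefinite but not definite), so H is neither positive definite, negative definite, nor indefinite. The second-order test alone is inconclusive -> degen.
(Indeed, f is constant along the null direction of H through x*, so x* is not a strict local extremum.)

degen


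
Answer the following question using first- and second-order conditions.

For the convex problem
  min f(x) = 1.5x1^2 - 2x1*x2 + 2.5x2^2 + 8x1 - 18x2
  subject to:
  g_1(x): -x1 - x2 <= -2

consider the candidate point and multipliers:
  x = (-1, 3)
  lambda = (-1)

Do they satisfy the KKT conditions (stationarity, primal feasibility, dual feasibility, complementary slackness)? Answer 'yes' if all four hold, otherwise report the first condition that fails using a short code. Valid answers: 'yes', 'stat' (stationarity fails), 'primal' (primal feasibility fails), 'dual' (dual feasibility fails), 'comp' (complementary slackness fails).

Gradient of f: grad f(x) = Q x + c = (-1, -1)
Constraint values g_i(x) = a_i^T x - b_i:
  g_1((-1, 3)) = 0
Stationarity residual: grad f(x) + sum_i lambda_i a_i = (0, 0)
  -> stationarity OK
Primal feasibility (all g_i <= 0): OK
Dual feasibility (all lambda_i >= 0): FAILS
Complementary slackness (lambda_i * g_i(x) = 0 for all i): OK

Verdict: the first failing condition is dual_feasibility -> dual.

dual


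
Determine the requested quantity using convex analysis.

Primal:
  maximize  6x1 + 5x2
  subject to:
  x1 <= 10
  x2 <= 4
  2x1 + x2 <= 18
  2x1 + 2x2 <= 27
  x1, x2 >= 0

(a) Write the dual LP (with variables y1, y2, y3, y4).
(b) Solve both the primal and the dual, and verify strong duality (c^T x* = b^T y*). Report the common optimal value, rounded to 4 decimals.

The standard primal-dual pair for 'max c^T x s.t. A x <= b, x >= 0' is:
  Dual:  min b^T y  s.t.  A^T y >= c,  y >= 0.

So the dual LP is:
  minimize  10y1 + 4y2 + 18y3 + 27y4
  subject to:
    y1 + 2y3 + 2y4 >= 6
    y2 + y3 + 2y4 >= 5
    y1, y2, y3, y4 >= 0

Solving the primal: x* = (7, 4).
  primal value c^T x* = 62.
Solving the dual: y* = (0, 2, 3, 0).
  dual value b^T y* = 62.
Strong duality: c^T x* = b^T y*. Confirmed.

62


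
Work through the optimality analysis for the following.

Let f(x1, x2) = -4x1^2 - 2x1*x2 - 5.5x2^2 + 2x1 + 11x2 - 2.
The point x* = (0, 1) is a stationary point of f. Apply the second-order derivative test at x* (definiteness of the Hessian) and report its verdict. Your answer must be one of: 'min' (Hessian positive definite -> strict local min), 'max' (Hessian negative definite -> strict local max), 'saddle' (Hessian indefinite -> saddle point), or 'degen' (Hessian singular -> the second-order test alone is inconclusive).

Compute the Hessian H = grad^2 f:
  H = [[-8, -2], [-2, -11]]
Verify stationarity: grad f(x*) = H x* + g = (0, 0).
Eigenvalues of H: -12, -7.
Both eigenvalues < 0, so H is negative definite -> x* is a strict local max.

max


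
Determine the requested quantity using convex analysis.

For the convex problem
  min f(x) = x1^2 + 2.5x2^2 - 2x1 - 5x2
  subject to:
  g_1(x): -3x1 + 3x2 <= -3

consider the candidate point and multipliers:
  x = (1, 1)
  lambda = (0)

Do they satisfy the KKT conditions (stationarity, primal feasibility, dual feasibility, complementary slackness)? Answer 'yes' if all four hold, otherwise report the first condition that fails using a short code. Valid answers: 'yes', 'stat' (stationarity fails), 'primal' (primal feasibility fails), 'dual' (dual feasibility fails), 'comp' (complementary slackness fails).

Gradient of f: grad f(x) = Q x + c = (0, 0)
Constraint values g_i(x) = a_i^T x - b_i:
  g_1((1, 1)) = 3
Stationarity residual: grad f(x) + sum_i lambda_i a_i = (0, 0)
  -> stationarity OK
Primal feasibility (all g_i <= 0): FAILS
Dual feasibility (all lambda_i >= 0): OK
Complementary slackness (lambda_i * g_i(x) = 0 for all i): OK

Verdict: the first failing condition is primal_feasibility -> primal.

primal


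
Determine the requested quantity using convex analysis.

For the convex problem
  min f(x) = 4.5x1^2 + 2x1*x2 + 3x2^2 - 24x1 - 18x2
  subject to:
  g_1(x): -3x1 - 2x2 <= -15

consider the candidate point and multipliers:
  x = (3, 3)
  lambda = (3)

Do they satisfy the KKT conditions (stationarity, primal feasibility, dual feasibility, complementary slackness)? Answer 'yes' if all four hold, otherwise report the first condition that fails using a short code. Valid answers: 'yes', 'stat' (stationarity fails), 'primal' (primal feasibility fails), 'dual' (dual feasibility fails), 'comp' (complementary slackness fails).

Gradient of f: grad f(x) = Q x + c = (9, 6)
Constraint values g_i(x) = a_i^T x - b_i:
  g_1((3, 3)) = 0
Stationarity residual: grad f(x) + sum_i lambda_i a_i = (0, 0)
  -> stationarity OK
Primal feasibility (all g_i <= 0): OK
Dual feasibility (all lambda_i >= 0): OK
Complementary slackness (lambda_i * g_i(x) = 0 for all i): OK

Verdict: yes, KKT holds.

yes


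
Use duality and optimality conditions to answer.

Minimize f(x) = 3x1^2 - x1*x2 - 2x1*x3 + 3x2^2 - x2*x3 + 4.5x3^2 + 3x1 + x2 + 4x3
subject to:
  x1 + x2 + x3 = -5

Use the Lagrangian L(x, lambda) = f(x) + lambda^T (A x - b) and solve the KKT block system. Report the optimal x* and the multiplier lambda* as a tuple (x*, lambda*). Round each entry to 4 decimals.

Form the Lagrangian:
  L(x, lambda) = (1/2) x^T Q x + c^T x + lambda^T (A x - b)
Stationarity (grad_x L = 0): Q x + c + A^T lambda = 0.
Primal feasibility: A x = b.

This gives the KKT block system:
  [ Q   A^T ] [ x     ]   [-c ]
  [ A    0  ] [ lambda ] = [ b ]

Solving the linear system:
  x*      = (-1.9851, -1.4802, -1.5347)
  lambda* = (4.3614)
  f(x*)   = 4.1163

x* = (-1.9851, -1.4802, -1.5347), lambda* = (4.3614)


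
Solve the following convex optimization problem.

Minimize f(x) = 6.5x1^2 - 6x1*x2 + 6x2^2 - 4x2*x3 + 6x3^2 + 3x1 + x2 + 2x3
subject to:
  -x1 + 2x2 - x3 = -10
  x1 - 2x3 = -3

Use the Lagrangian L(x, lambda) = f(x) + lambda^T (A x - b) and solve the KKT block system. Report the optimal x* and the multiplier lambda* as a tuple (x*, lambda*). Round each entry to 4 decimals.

Form the Lagrangian:
  L(x, lambda) = (1/2) x^T Q x + c^T x + lambda^T (A x - b)
Stationarity (grad_x L = 0): Q x + c + A^T lambda = 0.
Primal feasibility: A x = b.

This gives the KKT block system:
  [ Q   A^T ] [ x     ]   [-c ]
  [ A    0  ] [ lambda ] = [ b ]

Solving the linear system:
  x*      = (-0.4651, -4.5988, 1.2674)
  lambda* = (28.2326, 3.686)
  f(x*)   = 144.9622

x* = (-0.4651, -4.5988, 1.2674), lambda* = (28.2326, 3.686)


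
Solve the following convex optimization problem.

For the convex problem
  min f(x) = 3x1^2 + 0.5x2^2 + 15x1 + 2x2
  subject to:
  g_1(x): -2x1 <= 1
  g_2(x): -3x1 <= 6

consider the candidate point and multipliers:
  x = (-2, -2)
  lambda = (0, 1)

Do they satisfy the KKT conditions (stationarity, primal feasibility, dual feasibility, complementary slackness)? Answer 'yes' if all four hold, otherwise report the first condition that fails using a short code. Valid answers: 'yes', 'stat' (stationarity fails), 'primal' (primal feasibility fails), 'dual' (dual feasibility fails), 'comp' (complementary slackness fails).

Gradient of f: grad f(x) = Q x + c = (3, 0)
Constraint values g_i(x) = a_i^T x - b_i:
  g_1((-2, -2)) = 3
  g_2((-2, -2)) = 0
Stationarity residual: grad f(x) + sum_i lambda_i a_i = (0, 0)
  -> stationarity OK
Primal feasibility (all g_i <= 0): FAILS
Dual feasibility (all lambda_i >= 0): OK
Complementary slackness (lambda_i * g_i(x) = 0 for all i): OK

Verdict: the first failing condition is primal_feasibility -> primal.

primal


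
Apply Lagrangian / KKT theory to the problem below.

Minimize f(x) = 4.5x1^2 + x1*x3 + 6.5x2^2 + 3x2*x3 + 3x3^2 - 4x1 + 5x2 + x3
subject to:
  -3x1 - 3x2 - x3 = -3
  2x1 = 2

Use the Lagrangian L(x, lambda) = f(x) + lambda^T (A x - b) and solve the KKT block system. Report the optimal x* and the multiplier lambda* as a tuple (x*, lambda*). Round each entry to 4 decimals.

Form the Lagrangian:
  L(x, lambda) = (1/2) x^T Q x + c^T x + lambda^T (A x - b)
Stationarity (grad_x L = 0): Q x + c + A^T lambda = 0.
Primal feasibility: A x = b.

This gives the KKT block system:
  [ Q   A^T ] [ x     ]   [-c ]
  [ A    0  ] [ lambda ] = [ b ]

Solving the linear system:
  x*      = (1, 0.0204, -0.0612)
  lambda* = (1.6939, 0.0714)
  f(x*)   = 0.4898

x* = (1, 0.0204, -0.0612), lambda* = (1.6939, 0.0714)


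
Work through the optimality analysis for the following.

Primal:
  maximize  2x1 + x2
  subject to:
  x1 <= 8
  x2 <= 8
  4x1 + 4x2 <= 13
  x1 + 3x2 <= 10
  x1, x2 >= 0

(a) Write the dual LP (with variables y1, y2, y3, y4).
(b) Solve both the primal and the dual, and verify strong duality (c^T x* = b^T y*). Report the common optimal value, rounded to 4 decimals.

The standard primal-dual pair for 'max c^T x s.t. A x <= b, x >= 0' is:
  Dual:  min b^T y  s.t.  A^T y >= c,  y >= 0.

So the dual LP is:
  minimize  8y1 + 8y2 + 13y3 + 10y4
  subject to:
    y1 + 4y3 + y4 >= 2
    y2 + 4y3 + 3y4 >= 1
    y1, y2, y3, y4 >= 0

Solving the primal: x* = (3.25, 0).
  primal value c^T x* = 6.5.
Solving the dual: y* = (0, 0, 0.5, 0).
  dual value b^T y* = 6.5.
Strong duality: c^T x* = b^T y*. Confirmed.

6.5


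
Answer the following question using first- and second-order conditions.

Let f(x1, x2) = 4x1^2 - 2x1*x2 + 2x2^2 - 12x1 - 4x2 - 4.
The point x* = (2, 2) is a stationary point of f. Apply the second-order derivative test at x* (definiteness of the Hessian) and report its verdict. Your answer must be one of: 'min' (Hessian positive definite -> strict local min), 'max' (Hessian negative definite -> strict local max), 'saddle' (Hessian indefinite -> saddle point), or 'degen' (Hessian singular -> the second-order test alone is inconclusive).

Compute the Hessian H = grad^2 f:
  H = [[8, -2], [-2, 4]]
Verify stationarity: grad f(x*) = H x* + g = (0, 0).
Eigenvalues of H: 3.1716, 8.8284.
Both eigenvalues > 0, so H is positive definite -> x* is a strict local min.

min


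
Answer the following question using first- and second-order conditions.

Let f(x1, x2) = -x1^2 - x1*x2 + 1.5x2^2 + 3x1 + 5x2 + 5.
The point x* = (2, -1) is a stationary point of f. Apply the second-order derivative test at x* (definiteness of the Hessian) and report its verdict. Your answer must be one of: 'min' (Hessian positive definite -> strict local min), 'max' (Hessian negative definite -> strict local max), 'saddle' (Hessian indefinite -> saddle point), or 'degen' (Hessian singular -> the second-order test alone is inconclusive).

Compute the Hessian H = grad^2 f:
  H = [[-2, -1], [-1, 3]]
Verify stationarity: grad f(x*) = H x* + g = (0, 0).
Eigenvalues of H: -2.1926, 3.1926.
Eigenvalues have mixed signs, so H is indefinite -> x* is a saddle point.

saddle


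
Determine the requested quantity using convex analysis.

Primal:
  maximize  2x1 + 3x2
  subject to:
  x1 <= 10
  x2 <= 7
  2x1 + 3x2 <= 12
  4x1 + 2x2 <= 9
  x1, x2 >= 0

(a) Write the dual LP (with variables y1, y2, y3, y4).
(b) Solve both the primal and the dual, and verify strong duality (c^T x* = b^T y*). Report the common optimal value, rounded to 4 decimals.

The standard primal-dual pair for 'max c^T x s.t. A x <= b, x >= 0' is:
  Dual:  min b^T y  s.t.  A^T y >= c,  y >= 0.

So the dual LP is:
  minimize  10y1 + 7y2 + 12y3 + 9y4
  subject to:
    y1 + 2y3 + 4y4 >= 2
    y2 + 3y3 + 2y4 >= 3
    y1, y2, y3, y4 >= 0

Solving the primal: x* = (0.375, 3.75).
  primal value c^T x* = 12.
Solving the dual: y* = (0, 0, 1, 0).
  dual value b^T y* = 12.
Strong duality: c^T x* = b^T y*. Confirmed.

12


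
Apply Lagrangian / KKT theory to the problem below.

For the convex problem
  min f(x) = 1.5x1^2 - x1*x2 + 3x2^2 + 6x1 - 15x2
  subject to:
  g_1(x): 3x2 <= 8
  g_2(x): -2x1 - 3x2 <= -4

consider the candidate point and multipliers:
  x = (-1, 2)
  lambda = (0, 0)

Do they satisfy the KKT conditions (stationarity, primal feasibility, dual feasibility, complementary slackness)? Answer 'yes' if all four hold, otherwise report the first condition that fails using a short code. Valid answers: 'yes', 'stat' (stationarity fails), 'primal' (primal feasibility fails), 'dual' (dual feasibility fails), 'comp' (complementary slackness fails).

Gradient of f: grad f(x) = Q x + c = (1, -2)
Constraint values g_i(x) = a_i^T x - b_i:
  g_1((-1, 2)) = -2
  g_2((-1, 2)) = 0
Stationarity residual: grad f(x) + sum_i lambda_i a_i = (1, -2)
  -> stationarity FAILS
Primal feasibility (all g_i <= 0): OK
Dual feasibility (all lambda_i >= 0): OK
Complementary slackness (lambda_i * g_i(x) = 0 for all i): OK

Verdict: the first failing condition is stationarity -> stat.

stat


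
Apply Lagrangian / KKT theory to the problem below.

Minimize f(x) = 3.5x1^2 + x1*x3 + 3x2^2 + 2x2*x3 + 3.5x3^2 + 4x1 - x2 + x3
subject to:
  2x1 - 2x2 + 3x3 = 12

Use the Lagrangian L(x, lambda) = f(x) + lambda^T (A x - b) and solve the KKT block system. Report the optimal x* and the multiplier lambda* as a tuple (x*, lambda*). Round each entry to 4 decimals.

Form the Lagrangian:
  L(x, lambda) = (1/2) x^T Q x + c^T x + lambda^T (A x - b)
Stationarity (grad_x L = 0): Q x + c + A^T lambda = 0.
Primal feasibility: A x = b.

This gives the KKT block system:
  [ Q   A^T ] [ x     ]   [-c ]
  [ A    0  ] [ lambda ] = [ b ]

Solving the linear system:
  x*      = (0.3815, -2.1135, 2.3367)
  lambda* = (-4.5037)
  f(x*)   = 30.0106

x* = (0.3815, -2.1135, 2.3367), lambda* = (-4.5037)


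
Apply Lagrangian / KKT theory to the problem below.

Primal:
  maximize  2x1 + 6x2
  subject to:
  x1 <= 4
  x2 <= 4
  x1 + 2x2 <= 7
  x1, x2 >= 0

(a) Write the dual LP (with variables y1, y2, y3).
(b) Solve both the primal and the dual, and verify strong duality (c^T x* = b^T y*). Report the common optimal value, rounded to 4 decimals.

The standard primal-dual pair for 'max c^T x s.t. A x <= b, x >= 0' is:
  Dual:  min b^T y  s.t.  A^T y >= c,  y >= 0.

So the dual LP is:
  minimize  4y1 + 4y2 + 7y3
  subject to:
    y1 + y3 >= 2
    y2 + 2y3 >= 6
    y1, y2, y3 >= 0

Solving the primal: x* = (0, 3.5).
  primal value c^T x* = 21.
Solving the dual: y* = (0, 0, 3).
  dual value b^T y* = 21.
Strong duality: c^T x* = b^T y*. Confirmed.

21


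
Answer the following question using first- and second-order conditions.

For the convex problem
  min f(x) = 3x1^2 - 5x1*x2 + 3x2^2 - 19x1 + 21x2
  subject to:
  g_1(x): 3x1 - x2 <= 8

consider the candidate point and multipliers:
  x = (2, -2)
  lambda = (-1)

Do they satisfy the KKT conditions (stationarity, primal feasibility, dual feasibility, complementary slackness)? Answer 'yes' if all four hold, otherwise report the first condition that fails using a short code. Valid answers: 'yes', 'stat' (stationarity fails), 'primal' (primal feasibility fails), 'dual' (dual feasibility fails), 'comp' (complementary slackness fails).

Gradient of f: grad f(x) = Q x + c = (3, -1)
Constraint values g_i(x) = a_i^T x - b_i:
  g_1((2, -2)) = 0
Stationarity residual: grad f(x) + sum_i lambda_i a_i = (0, 0)
  -> stationarity OK
Primal feasibility (all g_i <= 0): OK
Dual feasibility (all lambda_i >= 0): FAILS
Complementary slackness (lambda_i * g_i(x) = 0 for all i): OK

Verdict: the first failing condition is dual_feasibility -> dual.

dual


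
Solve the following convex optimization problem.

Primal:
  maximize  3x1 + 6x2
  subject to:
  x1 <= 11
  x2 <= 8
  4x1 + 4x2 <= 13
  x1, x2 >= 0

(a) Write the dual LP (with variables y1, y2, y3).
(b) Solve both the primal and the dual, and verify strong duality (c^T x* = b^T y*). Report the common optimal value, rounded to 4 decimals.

The standard primal-dual pair for 'max c^T x s.t. A x <= b, x >= 0' is:
  Dual:  min b^T y  s.t.  A^T y >= c,  y >= 0.

So the dual LP is:
  minimize  11y1 + 8y2 + 13y3
  subject to:
    y1 + 4y3 >= 3
    y2 + 4y3 >= 6
    y1, y2, y3 >= 0

Solving the primal: x* = (0, 3.25).
  primal value c^T x* = 19.5.
Solving the dual: y* = (0, 0, 1.5).
  dual value b^T y* = 19.5.
Strong duality: c^T x* = b^T y*. Confirmed.

19.5


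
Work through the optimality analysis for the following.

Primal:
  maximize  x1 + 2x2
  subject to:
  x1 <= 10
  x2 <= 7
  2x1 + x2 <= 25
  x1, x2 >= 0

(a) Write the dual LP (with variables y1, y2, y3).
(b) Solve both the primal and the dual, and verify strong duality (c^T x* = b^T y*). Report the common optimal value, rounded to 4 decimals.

The standard primal-dual pair for 'max c^T x s.t. A x <= b, x >= 0' is:
  Dual:  min b^T y  s.t.  A^T y >= c,  y >= 0.

So the dual LP is:
  minimize  10y1 + 7y2 + 25y3
  subject to:
    y1 + 2y3 >= 1
    y2 + y3 >= 2
    y1, y2, y3 >= 0

Solving the primal: x* = (9, 7).
  primal value c^T x* = 23.
Solving the dual: y* = (0, 1.5, 0.5).
  dual value b^T y* = 23.
Strong duality: c^T x* = b^T y*. Confirmed.

23


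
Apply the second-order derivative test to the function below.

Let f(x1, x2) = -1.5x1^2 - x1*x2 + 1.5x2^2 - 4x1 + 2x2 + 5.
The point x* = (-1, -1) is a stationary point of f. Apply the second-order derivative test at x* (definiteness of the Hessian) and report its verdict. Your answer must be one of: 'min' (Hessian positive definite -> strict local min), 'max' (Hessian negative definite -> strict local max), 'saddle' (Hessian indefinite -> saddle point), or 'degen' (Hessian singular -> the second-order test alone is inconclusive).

Compute the Hessian H = grad^2 f:
  H = [[-3, -1], [-1, 3]]
Verify stationarity: grad f(x*) = H x* + g = (0, 0).
Eigenvalues of H: -3.1623, 3.1623.
Eigenvalues have mixed signs, so H is indefinite -> x* is a saddle point.

saddle


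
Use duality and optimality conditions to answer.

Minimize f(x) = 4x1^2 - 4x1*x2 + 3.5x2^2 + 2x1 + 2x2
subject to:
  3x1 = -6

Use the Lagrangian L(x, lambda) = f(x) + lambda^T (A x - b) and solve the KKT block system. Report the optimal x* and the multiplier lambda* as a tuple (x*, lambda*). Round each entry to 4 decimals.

Form the Lagrangian:
  L(x, lambda) = (1/2) x^T Q x + c^T x + lambda^T (A x - b)
Stationarity (grad_x L = 0): Q x + c + A^T lambda = 0.
Primal feasibility: A x = b.

This gives the KKT block system:
  [ Q   A^T ] [ x     ]   [-c ]
  [ A    0  ] [ lambda ] = [ b ]

Solving the linear system:
  x*      = (-2, -1.4286)
  lambda* = (2.7619)
  f(x*)   = 4.8571

x* = (-2, -1.4286), lambda* = (2.7619)


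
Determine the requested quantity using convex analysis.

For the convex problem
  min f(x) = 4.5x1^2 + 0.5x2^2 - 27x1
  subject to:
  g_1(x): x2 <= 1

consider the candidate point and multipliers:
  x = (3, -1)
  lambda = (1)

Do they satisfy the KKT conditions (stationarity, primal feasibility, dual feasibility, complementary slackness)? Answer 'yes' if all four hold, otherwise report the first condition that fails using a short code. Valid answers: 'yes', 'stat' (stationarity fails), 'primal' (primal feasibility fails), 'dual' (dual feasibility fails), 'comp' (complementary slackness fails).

Gradient of f: grad f(x) = Q x + c = (0, -1)
Constraint values g_i(x) = a_i^T x - b_i:
  g_1((3, -1)) = -2
Stationarity residual: grad f(x) + sum_i lambda_i a_i = (0, 0)
  -> stationarity OK
Primal feasibility (all g_i <= 0): OK
Dual feasibility (all lambda_i >= 0): OK
Complementary slackness (lambda_i * g_i(x) = 0 for all i): FAILS

Verdict: the first failing condition is complementary_slackness -> comp.

comp


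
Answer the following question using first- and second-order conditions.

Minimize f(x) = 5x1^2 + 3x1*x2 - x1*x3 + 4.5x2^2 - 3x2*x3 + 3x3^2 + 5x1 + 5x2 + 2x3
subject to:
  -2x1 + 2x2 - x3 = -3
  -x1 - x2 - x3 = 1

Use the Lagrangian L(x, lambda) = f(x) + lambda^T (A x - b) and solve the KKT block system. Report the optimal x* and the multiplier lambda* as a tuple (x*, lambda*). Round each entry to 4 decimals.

Form the Lagrangian:
  L(x, lambda) = (1/2) x^T Q x + c^T x + lambda^T (A x - b)
Stationarity (grad_x L = 0): Q x + c + A^T lambda = 0.
Primal feasibility: A x = b.

This gives the KKT block system:
  [ Q   A^T ] [ x     ]   [-c ]
  [ A    0  ] [ lambda ] = [ b ]

Solving the linear system:
  x*      = (0.4368, -1.1877, -0.249)
  lambda* = (2.4215, 1.2107)
  f(x*)   = 0.9004

x* = (0.4368, -1.1877, -0.249), lambda* = (2.4215, 1.2107)


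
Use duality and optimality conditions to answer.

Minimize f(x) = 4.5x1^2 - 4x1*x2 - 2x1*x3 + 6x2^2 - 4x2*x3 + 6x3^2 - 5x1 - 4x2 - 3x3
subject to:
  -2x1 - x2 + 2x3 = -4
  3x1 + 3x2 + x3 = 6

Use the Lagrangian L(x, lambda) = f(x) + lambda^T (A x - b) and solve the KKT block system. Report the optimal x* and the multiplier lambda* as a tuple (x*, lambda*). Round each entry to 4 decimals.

Form the Lagrangian:
  L(x, lambda) = (1/2) x^T Q x + c^T x + lambda^T (A x - b)
Stationarity (grad_x L = 0): Q x + c + A^T lambda = 0.
Primal feasibility: A x = b.

This gives the KKT block system:
  [ Q   A^T ] [ x     ]   [-c ]
  [ A    0  ] [ lambda ] = [ b ]

Solving the linear system:
  x*      = (1.3796, 0.709, -0.2659)
  lambda* = (5.0587, 1.6684)
  f(x*)   = 0.6439

x* = (1.3796, 0.709, -0.2659), lambda* = (5.0587, 1.6684)


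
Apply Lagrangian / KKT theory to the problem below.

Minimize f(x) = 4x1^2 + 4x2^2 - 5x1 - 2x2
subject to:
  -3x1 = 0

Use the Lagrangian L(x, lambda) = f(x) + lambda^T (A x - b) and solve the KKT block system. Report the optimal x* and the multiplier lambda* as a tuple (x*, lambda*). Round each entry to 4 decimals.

Form the Lagrangian:
  L(x, lambda) = (1/2) x^T Q x + c^T x + lambda^T (A x - b)
Stationarity (grad_x L = 0): Q x + c + A^T lambda = 0.
Primal feasibility: A x = b.

This gives the KKT block system:
  [ Q   A^T ] [ x     ]   [-c ]
  [ A    0  ] [ lambda ] = [ b ]

Solving the linear system:
  x*      = (0, 0.25)
  lambda* = (-1.6667)
  f(x*)   = -0.25

x* = (0, 0.25), lambda* = (-1.6667)


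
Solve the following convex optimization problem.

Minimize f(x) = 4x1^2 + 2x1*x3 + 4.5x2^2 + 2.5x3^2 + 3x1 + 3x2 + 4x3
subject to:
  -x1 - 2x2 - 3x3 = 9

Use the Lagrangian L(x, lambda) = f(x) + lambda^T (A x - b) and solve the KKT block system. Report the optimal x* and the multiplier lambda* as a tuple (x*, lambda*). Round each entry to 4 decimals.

Form the Lagrangian:
  L(x, lambda) = (1/2) x^T Q x + c^T x + lambda^T (A x - b)
Stationarity (grad_x L = 0): Q x + c + A^T lambda = 0.
Primal feasibility: A x = b.

This gives the KKT block system:
  [ Q   A^T ] [ x     ]   [-c ]
  [ A    0  ] [ lambda ] = [ b ]

Solving the linear system:
  x*      = (-0.1207, -0.9232, -2.3443)
  lambda* = (-2.6543)
  f(x*)   = 5.69

x* = (-0.1207, -0.9232, -2.3443), lambda* = (-2.6543)


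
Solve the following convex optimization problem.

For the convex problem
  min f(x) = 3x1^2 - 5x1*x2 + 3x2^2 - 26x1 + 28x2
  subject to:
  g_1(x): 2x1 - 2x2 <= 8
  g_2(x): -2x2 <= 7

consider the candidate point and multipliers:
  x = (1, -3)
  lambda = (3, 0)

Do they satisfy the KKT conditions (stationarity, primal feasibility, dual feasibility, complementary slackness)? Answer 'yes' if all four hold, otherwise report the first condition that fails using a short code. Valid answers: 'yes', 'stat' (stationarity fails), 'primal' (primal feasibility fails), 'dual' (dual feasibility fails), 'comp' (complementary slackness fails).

Gradient of f: grad f(x) = Q x + c = (-5, 5)
Constraint values g_i(x) = a_i^T x - b_i:
  g_1((1, -3)) = 0
  g_2((1, -3)) = -1
Stationarity residual: grad f(x) + sum_i lambda_i a_i = (1, -1)
  -> stationarity FAILS
Primal feasibility (all g_i <= 0): OK
Dual feasibility (all lambda_i >= 0): OK
Complementary slackness (lambda_i * g_i(x) = 0 for all i): OK

Verdict: the first failing condition is stationarity -> stat.

stat


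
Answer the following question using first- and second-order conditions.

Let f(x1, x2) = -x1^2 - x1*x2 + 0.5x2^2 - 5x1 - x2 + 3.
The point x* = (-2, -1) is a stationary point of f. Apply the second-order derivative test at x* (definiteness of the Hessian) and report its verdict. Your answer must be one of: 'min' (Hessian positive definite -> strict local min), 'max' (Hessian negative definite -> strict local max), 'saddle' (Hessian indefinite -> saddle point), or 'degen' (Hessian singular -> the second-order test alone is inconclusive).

Compute the Hessian H = grad^2 f:
  H = [[-2, -1], [-1, 1]]
Verify stationarity: grad f(x*) = H x* + g = (0, 0).
Eigenvalues of H: -2.3028, 1.3028.
Eigenvalues have mixed signs, so H is indefinite -> x* is a saddle point.

saddle


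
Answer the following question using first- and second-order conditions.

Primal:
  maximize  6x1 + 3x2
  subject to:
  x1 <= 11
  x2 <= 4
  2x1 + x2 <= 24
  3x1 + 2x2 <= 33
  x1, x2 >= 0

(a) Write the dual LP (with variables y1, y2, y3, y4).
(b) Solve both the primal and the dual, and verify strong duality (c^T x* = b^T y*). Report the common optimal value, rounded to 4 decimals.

The standard primal-dual pair for 'max c^T x s.t. A x <= b, x >= 0' is:
  Dual:  min b^T y  s.t.  A^T y >= c,  y >= 0.

So the dual LP is:
  minimize  11y1 + 4y2 + 24y3 + 33y4
  subject to:
    y1 + 2y3 + 3y4 >= 6
    y2 + y3 + 2y4 >= 3
    y1, y2, y3, y4 >= 0

Solving the primal: x* = (11, 0).
  primal value c^T x* = 66.
Solving the dual: y* = (0, 0, 0, 2).
  dual value b^T y* = 66.
Strong duality: c^T x* = b^T y*. Confirmed.

66


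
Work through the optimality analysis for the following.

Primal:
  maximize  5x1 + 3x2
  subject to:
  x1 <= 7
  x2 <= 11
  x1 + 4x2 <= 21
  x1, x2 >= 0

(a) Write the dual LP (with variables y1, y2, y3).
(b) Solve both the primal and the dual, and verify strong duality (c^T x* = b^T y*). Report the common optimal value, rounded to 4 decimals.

The standard primal-dual pair for 'max c^T x s.t. A x <= b, x >= 0' is:
  Dual:  min b^T y  s.t.  A^T y >= c,  y >= 0.

So the dual LP is:
  minimize  7y1 + 11y2 + 21y3
  subject to:
    y1 + y3 >= 5
    y2 + 4y3 >= 3
    y1, y2, y3 >= 0

Solving the primal: x* = (7, 3.5).
  primal value c^T x* = 45.5.
Solving the dual: y* = (4.25, 0, 0.75).
  dual value b^T y* = 45.5.
Strong duality: c^T x* = b^T y*. Confirmed.

45.5


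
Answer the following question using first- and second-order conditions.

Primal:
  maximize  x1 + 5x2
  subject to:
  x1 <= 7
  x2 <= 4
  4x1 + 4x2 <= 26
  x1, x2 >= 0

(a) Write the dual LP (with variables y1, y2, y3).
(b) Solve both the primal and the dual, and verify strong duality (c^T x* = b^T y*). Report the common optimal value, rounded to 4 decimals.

The standard primal-dual pair for 'max c^T x s.t. A x <= b, x >= 0' is:
  Dual:  min b^T y  s.t.  A^T y >= c,  y >= 0.

So the dual LP is:
  minimize  7y1 + 4y2 + 26y3
  subject to:
    y1 + 4y3 >= 1
    y2 + 4y3 >= 5
    y1, y2, y3 >= 0

Solving the primal: x* = (2.5, 4).
  primal value c^T x* = 22.5.
Solving the dual: y* = (0, 4, 0.25).
  dual value b^T y* = 22.5.
Strong duality: c^T x* = b^T y*. Confirmed.

22.5


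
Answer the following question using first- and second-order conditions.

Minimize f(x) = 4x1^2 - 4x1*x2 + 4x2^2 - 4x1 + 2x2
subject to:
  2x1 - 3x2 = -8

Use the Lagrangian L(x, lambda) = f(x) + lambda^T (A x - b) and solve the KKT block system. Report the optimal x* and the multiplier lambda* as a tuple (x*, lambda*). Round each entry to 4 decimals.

Form the Lagrangian:
  L(x, lambda) = (1/2) x^T Q x + c^T x + lambda^T (A x - b)
Stationarity (grad_x L = 0): Q x + c + A^T lambda = 0.
Primal feasibility: A x = b.

This gives the KKT block system:
  [ Q   A^T ] [ x     ]   [-c ]
  [ A    0  ] [ lambda ] = [ b ]

Solving the linear system:
  x*      = (-0.1429, 2.5714)
  lambda* = (7.7143)
  f(x*)   = 33.7143

x* = (-0.1429, 2.5714), lambda* = (7.7143)


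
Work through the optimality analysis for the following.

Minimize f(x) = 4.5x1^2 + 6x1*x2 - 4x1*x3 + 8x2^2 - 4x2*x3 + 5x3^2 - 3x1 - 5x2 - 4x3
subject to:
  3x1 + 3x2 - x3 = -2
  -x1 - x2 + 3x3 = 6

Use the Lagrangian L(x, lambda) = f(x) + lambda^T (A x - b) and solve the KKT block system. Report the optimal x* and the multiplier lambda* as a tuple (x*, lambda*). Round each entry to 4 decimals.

Form the Lagrangian:
  L(x, lambda) = (1/2) x^T Q x + c^T x + lambda^T (A x - b)
Stationarity (grad_x L = 0): Q x + c + A^T lambda = 0.
Primal feasibility: A x = b.

This gives the KKT block system:
  [ Q   A^T ] [ x     ]   [-c ]
  [ A    0  ] [ lambda ] = [ b ]

Solving the linear system:
  x*      = (-0.1538, 0.1538, 2)
  lambda* = (2.2981, -4.5673)
  f(x*)   = 11.8462

x* = (-0.1538, 0.1538, 2), lambda* = (2.2981, -4.5673)


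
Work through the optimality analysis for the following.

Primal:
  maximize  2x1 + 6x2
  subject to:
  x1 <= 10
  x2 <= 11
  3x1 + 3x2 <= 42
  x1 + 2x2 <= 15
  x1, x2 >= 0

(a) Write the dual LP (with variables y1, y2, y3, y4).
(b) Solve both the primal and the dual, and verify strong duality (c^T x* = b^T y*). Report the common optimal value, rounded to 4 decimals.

The standard primal-dual pair for 'max c^T x s.t. A x <= b, x >= 0' is:
  Dual:  min b^T y  s.t.  A^T y >= c,  y >= 0.

So the dual LP is:
  minimize  10y1 + 11y2 + 42y3 + 15y4
  subject to:
    y1 + 3y3 + y4 >= 2
    y2 + 3y3 + 2y4 >= 6
    y1, y2, y3, y4 >= 0

Solving the primal: x* = (0, 7.5).
  primal value c^T x* = 45.
Solving the dual: y* = (0, 0, 0, 3).
  dual value b^T y* = 45.
Strong duality: c^T x* = b^T y*. Confirmed.

45


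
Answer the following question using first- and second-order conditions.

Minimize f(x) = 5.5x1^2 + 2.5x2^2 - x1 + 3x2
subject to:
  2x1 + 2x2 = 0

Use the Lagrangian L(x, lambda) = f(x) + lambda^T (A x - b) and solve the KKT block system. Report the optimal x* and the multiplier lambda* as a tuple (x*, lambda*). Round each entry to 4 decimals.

Form the Lagrangian:
  L(x, lambda) = (1/2) x^T Q x + c^T x + lambda^T (A x - b)
Stationarity (grad_x L = 0): Q x + c + A^T lambda = 0.
Primal feasibility: A x = b.

This gives the KKT block system:
  [ Q   A^T ] [ x     ]   [-c ]
  [ A    0  ] [ lambda ] = [ b ]

Solving the linear system:
  x*      = (0.25, -0.25)
  lambda* = (-0.875)
  f(x*)   = -0.5

x* = (0.25, -0.25), lambda* = (-0.875)


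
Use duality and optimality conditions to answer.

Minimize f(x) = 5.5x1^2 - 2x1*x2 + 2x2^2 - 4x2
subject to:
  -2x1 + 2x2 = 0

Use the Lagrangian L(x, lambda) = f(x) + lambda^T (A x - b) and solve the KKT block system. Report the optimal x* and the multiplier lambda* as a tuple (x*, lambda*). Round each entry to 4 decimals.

Form the Lagrangian:
  L(x, lambda) = (1/2) x^T Q x + c^T x + lambda^T (A x - b)
Stationarity (grad_x L = 0): Q x + c + A^T lambda = 0.
Primal feasibility: A x = b.

This gives the KKT block system:
  [ Q   A^T ] [ x     ]   [-c ]
  [ A    0  ] [ lambda ] = [ b ]

Solving the linear system:
  x*      = (0.3636, 0.3636)
  lambda* = (1.6364)
  f(x*)   = -0.7273

x* = (0.3636, 0.3636), lambda* = (1.6364)
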